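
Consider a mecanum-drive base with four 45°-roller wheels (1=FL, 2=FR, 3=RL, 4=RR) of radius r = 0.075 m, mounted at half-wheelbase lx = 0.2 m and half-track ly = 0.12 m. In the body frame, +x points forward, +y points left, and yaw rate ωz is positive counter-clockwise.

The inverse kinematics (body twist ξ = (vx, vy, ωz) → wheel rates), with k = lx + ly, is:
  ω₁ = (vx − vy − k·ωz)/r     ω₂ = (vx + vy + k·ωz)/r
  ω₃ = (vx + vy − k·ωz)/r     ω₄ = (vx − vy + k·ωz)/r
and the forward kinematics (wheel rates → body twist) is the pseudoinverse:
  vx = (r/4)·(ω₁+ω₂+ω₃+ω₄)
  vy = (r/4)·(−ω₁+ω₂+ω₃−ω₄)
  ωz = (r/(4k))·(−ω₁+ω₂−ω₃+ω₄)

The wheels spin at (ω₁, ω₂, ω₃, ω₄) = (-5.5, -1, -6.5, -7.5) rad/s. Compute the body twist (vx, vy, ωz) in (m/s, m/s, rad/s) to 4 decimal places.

k = lx + ly = 0.2 + 0.12 = 0.3200
ω₁+ω₂+ω₃+ω₄ = -20.5000  →  vx = (0.075/4)·-20.5000 = -0.3844
−ω₁+ω₂+ω₃−ω₄ = 5.5000  →  vy = (0.075/4)·5.5000 = 0.1031
−ω₁+ω₂−ω₃+ω₄ = 3.5000  →  ωz = (0.075/1.2800)·3.5000 = 0.2051

(-0.3844, 0.1031, 0.2051)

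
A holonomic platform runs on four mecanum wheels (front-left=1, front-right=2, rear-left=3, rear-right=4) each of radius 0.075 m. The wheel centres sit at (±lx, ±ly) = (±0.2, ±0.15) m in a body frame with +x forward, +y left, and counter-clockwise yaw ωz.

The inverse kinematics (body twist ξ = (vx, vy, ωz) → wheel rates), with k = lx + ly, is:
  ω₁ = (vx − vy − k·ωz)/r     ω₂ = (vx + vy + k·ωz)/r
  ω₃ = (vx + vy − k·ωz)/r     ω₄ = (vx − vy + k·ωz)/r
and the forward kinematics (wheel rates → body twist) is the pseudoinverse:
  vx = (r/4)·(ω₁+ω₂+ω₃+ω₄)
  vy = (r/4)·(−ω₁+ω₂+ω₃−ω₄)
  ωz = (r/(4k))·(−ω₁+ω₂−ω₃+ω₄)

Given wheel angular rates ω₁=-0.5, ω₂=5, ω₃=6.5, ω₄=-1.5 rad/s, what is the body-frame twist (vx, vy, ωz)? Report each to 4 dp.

(0.1781, 0.2531, -0.1339)

k = lx + ly = 0.2 + 0.15 = 0.3500
ω₁+ω₂+ω₃+ω₄ = 9.5000  →  vx = (0.075/4)·9.5000 = 0.1781
−ω₁+ω₂+ω₃−ω₄ = 13.5000  →  vy = (0.075/4)·13.5000 = 0.2531
−ω₁+ω₂−ω₃+ω₄ = -2.5000  →  ωz = (0.075/1.4000)·-2.5000 = -0.1339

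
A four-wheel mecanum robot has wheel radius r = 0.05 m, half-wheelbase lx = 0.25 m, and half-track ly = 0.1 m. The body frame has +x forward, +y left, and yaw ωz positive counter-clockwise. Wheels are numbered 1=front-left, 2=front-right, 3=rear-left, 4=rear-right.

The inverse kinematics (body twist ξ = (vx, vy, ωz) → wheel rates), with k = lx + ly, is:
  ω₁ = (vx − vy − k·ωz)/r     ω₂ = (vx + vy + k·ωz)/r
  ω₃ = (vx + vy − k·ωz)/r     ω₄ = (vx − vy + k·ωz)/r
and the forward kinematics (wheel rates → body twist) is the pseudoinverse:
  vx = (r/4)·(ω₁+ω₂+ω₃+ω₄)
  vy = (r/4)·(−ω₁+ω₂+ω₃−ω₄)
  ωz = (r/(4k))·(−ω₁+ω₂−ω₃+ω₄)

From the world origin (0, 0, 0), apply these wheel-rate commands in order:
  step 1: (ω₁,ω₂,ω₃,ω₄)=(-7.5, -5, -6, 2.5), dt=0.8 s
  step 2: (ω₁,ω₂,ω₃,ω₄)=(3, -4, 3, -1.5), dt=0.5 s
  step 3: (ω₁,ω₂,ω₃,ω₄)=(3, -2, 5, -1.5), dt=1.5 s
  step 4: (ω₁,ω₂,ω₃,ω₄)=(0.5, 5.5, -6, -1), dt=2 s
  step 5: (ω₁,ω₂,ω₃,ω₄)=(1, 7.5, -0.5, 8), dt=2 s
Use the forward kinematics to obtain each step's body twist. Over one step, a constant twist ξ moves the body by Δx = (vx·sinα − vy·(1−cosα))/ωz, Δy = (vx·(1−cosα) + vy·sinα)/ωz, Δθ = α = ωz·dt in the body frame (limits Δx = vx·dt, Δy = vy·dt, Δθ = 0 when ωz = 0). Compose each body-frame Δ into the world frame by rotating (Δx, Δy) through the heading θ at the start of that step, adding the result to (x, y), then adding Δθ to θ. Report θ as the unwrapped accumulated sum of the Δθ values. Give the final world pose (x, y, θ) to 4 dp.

step 1: ξ=(vx,vy,ωz)=(-0.2000, -0.0750, 0.3929), dt=0.8 → body Δ=(-0.1480, -0.0840, 0.3143) → world pose (-0.1480, -0.0840, 0.3143)
step 2: ξ=(vx,vy,ωz)=(0.0063, -0.0312, -0.4107), dt=0.5 → body Δ=(0.0015, -0.0158, -0.2054) → world pose (-0.1417, -0.0985, 0.1089)
step 3: ξ=(vx,vy,ωz)=(0.0563, 0.0187, -0.4107), dt=1.5 → body Δ=(0.0875, 0.0012, -0.6161) → world pose (-0.0548, -0.0878, -0.5071)
step 4: ξ=(vx,vy,ωz)=(-0.0125, 0.0000, 0.3571), dt=2.0 → body Δ=(-0.0229, -0.0086, 0.7143) → world pose (-0.0790, -0.0842, 0.2071)
step 5: ξ=(vx,vy,ωz)=(0.2000, -0.0250, 0.5357), dt=2.0 → body Δ=(0.3521, 0.1536, 1.0714) → world pose (0.2339, 0.1385, 1.2786)

(0.2339, 0.1385, 1.2786)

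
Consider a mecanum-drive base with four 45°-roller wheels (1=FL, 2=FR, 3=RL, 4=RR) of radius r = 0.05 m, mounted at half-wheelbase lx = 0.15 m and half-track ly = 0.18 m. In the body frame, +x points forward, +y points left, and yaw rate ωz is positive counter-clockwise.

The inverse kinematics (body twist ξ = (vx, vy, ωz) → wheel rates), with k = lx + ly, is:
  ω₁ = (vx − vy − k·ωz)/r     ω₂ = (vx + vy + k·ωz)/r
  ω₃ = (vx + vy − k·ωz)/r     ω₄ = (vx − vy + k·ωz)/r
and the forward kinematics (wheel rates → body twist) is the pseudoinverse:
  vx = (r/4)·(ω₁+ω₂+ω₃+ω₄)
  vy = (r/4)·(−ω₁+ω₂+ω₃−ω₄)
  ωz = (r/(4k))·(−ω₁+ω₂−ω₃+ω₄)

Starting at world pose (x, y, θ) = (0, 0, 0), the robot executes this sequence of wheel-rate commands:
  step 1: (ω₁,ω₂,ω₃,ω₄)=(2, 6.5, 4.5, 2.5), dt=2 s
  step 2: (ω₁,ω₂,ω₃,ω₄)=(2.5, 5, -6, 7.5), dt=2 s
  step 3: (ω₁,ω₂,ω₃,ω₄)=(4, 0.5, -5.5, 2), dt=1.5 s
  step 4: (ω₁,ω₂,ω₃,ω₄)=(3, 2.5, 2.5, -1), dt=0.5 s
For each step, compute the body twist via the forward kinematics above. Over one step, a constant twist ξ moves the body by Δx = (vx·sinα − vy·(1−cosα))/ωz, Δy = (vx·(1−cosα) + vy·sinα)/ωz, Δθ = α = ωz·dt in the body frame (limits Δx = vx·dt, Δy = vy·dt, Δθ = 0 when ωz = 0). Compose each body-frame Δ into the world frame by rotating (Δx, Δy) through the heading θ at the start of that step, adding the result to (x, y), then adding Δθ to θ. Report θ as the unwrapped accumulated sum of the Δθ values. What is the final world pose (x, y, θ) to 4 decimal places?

step 1: ξ=(vx,vy,ωz)=(0.1938, 0.0813, 0.0947), dt=2.0 → body Δ=(0.3698, 0.1981, 0.1894) → world pose (0.3698, 0.1981, 0.1894)
step 2: ξ=(vx,vy,ωz)=(0.1125, -0.1375, 0.6061), dt=2.0 → body Δ=(0.3210, -0.0920, 1.2121) → world pose (0.7025, 0.1682, 1.4015)
step 3: ξ=(vx,vy,ωz)=(0.0125, -0.1375, 0.1515), dt=1.5 → body Δ=(0.0419, -0.2024, 0.2273) → world pose (0.9090, 0.1755, 1.6288)
step 4: ξ=(vx,vy,ωz)=(0.0875, 0.0375, -0.1515), dt=0.5 → body Δ=(0.0444, 0.0171, -0.0758) → world pose (0.8894, 0.2188, 1.5530)

(0.8894, 0.2188, 1.5530)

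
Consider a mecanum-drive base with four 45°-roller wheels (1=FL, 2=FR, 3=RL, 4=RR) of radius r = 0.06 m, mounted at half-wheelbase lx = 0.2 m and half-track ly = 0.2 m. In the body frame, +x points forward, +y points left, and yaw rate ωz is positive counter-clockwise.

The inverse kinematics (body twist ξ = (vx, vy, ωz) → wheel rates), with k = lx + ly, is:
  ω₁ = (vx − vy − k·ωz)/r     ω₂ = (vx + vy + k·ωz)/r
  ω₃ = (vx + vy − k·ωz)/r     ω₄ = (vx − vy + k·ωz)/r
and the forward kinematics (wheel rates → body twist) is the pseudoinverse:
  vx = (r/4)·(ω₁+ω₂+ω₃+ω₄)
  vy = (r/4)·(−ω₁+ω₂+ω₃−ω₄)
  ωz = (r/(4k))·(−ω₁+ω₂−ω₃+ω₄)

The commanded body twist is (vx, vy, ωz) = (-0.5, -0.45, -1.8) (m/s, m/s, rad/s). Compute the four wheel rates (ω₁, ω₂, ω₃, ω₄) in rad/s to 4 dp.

(11.1667, -27.8333, -3.8333, -12.8333)

k = lx + ly = 0.2 + 0.2 = 0.4000;  k·ωz = 0.4000·-1.8 = -0.7200
ω₁ (FL) = (vx − vy − k·ωz)/r = 0.6700/0.06 = 11.1667
ω₂ (FR) = (vx + vy + k·ωz)/r = -1.6700/0.06 = -27.8333
ω₃ (RL) = (vx + vy − k·ωz)/r = -0.2300/0.06 = -3.8333
ω₄ (RR) = (vx − vy + k·ωz)/r = -0.7700/0.06 = -12.8333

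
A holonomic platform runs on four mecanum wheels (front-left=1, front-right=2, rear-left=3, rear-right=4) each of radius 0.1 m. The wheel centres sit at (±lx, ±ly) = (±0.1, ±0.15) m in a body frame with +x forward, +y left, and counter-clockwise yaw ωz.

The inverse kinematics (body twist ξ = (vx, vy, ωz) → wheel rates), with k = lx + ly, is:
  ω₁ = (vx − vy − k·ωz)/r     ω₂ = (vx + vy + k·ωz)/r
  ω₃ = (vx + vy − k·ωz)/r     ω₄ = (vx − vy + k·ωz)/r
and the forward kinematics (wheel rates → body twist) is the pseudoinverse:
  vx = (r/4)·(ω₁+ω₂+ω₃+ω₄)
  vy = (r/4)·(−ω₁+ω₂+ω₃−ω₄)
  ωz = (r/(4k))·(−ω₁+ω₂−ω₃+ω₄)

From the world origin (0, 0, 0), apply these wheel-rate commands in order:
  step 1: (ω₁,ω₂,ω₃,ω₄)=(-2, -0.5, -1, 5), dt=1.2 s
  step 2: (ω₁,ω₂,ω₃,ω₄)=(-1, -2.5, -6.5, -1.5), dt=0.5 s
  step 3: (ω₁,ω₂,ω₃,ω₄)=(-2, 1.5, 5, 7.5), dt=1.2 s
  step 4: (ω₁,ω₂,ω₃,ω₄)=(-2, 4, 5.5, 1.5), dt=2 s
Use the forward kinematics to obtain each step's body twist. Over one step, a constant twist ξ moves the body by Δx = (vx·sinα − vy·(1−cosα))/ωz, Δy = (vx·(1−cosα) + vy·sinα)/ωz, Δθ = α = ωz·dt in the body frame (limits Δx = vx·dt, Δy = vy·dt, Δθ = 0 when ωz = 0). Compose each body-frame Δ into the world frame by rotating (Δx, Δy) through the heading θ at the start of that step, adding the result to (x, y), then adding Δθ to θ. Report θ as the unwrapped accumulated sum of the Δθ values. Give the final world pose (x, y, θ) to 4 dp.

(-0.5335, 0.2929, 2.1950)

step 1: ξ=(vx,vy,ωz)=(0.0375, -0.1125, 0.7500), dt=1.2 → body Δ=(0.0959, -0.0986, 0.9000) → world pose (0.0959, -0.0986, 0.9000)
step 2: ξ=(vx,vy,ωz)=(-0.2875, -0.1625, 0.3500), dt=0.5 → body Δ=(-0.1359, -0.0934, 0.1750) → world pose (0.0846, -0.2631, 1.0750)
step 3: ξ=(vx,vy,ωz)=(0.3000, 0.0250, 0.6000), dt=1.2 → body Δ=(0.3194, 0.1516, 0.7200) → world pose (0.1032, 0.0899, 1.7950)
step 4: ξ=(vx,vy,ωz)=(0.2250, 0.2500, 0.2000), dt=2.0 → body Δ=(0.3394, 0.5756, 0.4000) → world pose (-0.5335, 0.2929, 2.1950)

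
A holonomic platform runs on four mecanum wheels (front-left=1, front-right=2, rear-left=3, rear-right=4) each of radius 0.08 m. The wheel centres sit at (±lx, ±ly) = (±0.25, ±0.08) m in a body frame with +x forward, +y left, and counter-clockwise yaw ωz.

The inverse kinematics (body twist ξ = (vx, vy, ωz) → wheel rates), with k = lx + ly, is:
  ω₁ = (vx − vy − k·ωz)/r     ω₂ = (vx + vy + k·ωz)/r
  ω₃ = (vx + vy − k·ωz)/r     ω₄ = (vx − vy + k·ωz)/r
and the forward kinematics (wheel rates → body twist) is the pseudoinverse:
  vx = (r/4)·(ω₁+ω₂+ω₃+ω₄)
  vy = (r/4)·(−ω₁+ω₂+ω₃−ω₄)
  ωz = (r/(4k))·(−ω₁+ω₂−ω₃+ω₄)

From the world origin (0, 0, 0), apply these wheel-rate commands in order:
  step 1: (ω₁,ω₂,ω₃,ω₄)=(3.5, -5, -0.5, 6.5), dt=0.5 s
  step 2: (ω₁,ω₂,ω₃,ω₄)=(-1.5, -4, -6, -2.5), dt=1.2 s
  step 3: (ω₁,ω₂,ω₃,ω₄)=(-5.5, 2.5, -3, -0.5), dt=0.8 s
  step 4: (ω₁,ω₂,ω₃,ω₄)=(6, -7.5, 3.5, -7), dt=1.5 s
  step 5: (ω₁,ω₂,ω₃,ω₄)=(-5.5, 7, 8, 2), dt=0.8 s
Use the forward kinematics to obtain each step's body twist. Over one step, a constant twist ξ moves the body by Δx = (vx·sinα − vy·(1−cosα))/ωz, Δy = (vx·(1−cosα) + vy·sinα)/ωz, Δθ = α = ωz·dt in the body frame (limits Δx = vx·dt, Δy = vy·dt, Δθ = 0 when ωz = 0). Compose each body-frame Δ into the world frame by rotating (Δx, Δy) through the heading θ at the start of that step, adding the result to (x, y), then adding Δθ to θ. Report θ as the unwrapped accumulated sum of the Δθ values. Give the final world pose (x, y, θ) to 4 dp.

(-0.2521, -0.3981, -1.3303)

step 1: ξ=(vx,vy,ωz)=(0.0900, -0.3100, -0.0909), dt=0.5 → body Δ=(0.0415, -0.1560, -0.0455) → world pose (0.0415, -0.1560, -0.0455)
step 2: ξ=(vx,vy,ωz)=(-0.2800, -0.1200, 0.0606), dt=1.2 → body Δ=(-0.3305, -0.1561, 0.0727) → world pose (-0.2958, -0.2969, 0.0273)
step 3: ξ=(vx,vy,ωz)=(-0.1300, 0.1100, 0.6364), dt=0.8 → body Δ=(-0.1215, 0.0583, 0.5091) → world pose (-0.4188, -0.2419, 0.5364)
step 4: ξ=(vx,vy,ωz)=(-0.1000, -0.0600, -1.4545), dt=1.5 → body Δ=(-0.1212, 0.0744, -2.1818) → world pose (-0.5610, -0.2399, -1.6455)
step 5: ξ=(vx,vy,ωz)=(0.2300, 0.3700, 0.3939), dt=0.8 → body Δ=(0.1347, 0.3199, 0.3152) → world pose (-0.2521, -0.3981, -1.3303)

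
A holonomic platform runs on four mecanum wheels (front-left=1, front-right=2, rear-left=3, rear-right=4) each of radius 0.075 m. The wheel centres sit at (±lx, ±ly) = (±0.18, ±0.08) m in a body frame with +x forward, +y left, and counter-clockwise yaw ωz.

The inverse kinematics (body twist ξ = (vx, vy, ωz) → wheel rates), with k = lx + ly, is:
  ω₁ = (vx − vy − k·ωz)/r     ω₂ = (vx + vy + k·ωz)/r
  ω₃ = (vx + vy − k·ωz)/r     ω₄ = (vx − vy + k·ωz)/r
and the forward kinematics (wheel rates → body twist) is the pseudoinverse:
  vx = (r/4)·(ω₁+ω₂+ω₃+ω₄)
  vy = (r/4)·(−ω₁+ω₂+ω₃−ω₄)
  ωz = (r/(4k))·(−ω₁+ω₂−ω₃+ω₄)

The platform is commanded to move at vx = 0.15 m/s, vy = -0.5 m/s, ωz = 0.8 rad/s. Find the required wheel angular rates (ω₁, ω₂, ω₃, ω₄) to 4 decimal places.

(5.8933, -1.8933, -7.4400, 11.4400)

k = lx + ly = 0.18 + 0.08 = 0.2600;  k·ωz = 0.2600·0.8 = 0.2080
ω₁ (FL) = (vx − vy − k·ωz)/r = 0.4420/0.075 = 5.8933
ω₂ (FR) = (vx + vy + k·ωz)/r = -0.1420/0.075 = -1.8933
ω₃ (RL) = (vx + vy − k·ωz)/r = -0.5580/0.075 = -7.4400
ω₄ (RR) = (vx − vy + k·ωz)/r = 0.8580/0.075 = 11.4400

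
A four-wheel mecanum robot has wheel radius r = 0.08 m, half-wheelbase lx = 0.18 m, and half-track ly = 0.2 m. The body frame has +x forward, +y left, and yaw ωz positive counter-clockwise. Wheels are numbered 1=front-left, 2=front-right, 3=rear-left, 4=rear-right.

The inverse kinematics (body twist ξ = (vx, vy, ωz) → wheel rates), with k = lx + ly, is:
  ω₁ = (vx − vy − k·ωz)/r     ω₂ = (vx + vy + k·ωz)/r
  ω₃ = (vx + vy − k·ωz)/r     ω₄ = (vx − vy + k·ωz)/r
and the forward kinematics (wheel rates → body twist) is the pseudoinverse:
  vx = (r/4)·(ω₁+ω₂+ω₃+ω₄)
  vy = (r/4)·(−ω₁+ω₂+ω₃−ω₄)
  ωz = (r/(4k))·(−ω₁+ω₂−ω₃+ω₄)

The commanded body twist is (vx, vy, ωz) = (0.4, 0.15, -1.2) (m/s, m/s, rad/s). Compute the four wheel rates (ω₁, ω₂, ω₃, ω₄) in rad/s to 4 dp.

(8.8250, 1.1750, 12.5750, -2.5750)

k = lx + ly = 0.18 + 0.2 = 0.3800;  k·ωz = 0.3800·-1.2 = -0.4560
ω₁ (FL) = (vx − vy − k·ωz)/r = 0.7060/0.08 = 8.8250
ω₂ (FR) = (vx + vy + k·ωz)/r = 0.0940/0.08 = 1.1750
ω₃ (RL) = (vx + vy − k·ωz)/r = 1.0060/0.08 = 12.5750
ω₄ (RR) = (vx − vy + k·ωz)/r = -0.2060/0.08 = -2.5750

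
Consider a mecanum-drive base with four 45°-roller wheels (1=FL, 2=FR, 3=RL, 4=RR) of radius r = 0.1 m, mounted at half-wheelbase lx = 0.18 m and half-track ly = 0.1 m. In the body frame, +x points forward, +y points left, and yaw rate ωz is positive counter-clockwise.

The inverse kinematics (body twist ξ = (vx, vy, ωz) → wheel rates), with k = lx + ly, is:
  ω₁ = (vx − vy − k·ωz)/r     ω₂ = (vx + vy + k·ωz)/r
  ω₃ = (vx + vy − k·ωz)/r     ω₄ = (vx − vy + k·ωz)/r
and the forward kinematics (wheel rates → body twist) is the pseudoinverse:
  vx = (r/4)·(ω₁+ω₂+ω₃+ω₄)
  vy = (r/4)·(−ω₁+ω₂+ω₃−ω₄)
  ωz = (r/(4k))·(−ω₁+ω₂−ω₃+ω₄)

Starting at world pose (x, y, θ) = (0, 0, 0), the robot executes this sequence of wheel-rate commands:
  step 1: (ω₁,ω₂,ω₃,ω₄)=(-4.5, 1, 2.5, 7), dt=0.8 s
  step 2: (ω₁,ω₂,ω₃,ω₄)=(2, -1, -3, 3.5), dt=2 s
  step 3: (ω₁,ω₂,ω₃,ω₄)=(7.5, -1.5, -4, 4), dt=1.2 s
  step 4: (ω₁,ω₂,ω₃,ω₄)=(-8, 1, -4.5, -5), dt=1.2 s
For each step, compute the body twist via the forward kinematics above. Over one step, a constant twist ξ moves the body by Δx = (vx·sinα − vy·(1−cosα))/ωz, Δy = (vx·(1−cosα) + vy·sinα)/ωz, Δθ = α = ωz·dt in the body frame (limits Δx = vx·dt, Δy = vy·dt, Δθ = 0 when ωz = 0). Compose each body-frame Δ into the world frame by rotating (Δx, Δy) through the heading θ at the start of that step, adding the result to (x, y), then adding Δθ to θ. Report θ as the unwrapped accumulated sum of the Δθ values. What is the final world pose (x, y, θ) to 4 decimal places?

step 1: ξ=(vx,vy,ωz)=(0.1500, 0.0250, 0.8929), dt=0.8 → body Δ=(0.1032, 0.0594, 0.7143) → world pose (0.1032, 0.0594, 0.7143)
step 2: ξ=(vx,vy,ωz)=(0.0375, -0.2375, 0.3125), dt=2.0 → body Δ=(0.2139, -0.4220, 0.6250) → world pose (0.5412, -0.1193, 1.3393)
step 3: ξ=(vx,vy,ωz)=(0.1500, -0.4250, -0.0893), dt=1.2 → body Δ=(0.1524, -0.5187, -0.1071) → world pose (1.0810, -0.0900, 1.2321)
step 4: ξ=(vx,vy,ωz)=(-0.4125, 0.2375, 0.7589), dt=1.2 → body Δ=(-0.5504, 0.0370, 0.9107) → world pose (0.8633, -0.5969, 2.1429)

(0.8633, -0.5969, 2.1429)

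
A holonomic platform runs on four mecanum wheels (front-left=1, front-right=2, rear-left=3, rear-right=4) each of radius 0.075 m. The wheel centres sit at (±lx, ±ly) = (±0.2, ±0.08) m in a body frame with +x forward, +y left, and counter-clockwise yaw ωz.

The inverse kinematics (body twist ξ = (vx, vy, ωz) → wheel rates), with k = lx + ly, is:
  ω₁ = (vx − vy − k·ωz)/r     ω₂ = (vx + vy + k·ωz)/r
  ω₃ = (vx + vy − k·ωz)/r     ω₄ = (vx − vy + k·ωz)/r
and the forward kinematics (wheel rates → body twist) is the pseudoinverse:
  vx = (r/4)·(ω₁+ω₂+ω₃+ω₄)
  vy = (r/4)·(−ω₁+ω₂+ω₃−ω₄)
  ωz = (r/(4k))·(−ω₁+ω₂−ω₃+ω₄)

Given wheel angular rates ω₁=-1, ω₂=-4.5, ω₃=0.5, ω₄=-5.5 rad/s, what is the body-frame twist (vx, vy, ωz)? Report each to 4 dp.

k = lx + ly = 0.2 + 0.08 = 0.2800
ω₁+ω₂+ω₃+ω₄ = -10.5000  →  vx = (0.075/4)·-10.5000 = -0.1969
−ω₁+ω₂+ω₃−ω₄ = 2.5000  →  vy = (0.075/4)·2.5000 = 0.0469
−ω₁+ω₂−ω₃+ω₄ = -9.5000  →  ωz = (0.075/1.1200)·-9.5000 = -0.6362

(-0.1969, 0.0469, -0.6362)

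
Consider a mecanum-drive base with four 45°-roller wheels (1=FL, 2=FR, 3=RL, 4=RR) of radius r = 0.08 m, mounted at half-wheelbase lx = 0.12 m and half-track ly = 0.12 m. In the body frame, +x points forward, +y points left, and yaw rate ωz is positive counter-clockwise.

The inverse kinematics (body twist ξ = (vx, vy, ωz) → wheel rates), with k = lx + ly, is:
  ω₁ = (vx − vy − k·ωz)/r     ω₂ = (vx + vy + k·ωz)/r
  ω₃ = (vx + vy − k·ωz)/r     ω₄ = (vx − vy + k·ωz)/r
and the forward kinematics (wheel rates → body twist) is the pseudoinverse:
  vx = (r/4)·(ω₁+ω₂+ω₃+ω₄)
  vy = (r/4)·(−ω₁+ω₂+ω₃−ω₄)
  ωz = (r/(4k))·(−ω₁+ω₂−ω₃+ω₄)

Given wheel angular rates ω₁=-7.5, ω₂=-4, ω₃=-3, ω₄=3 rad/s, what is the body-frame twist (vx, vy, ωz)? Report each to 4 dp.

(-0.2300, -0.0500, 0.7917)

k = lx + ly = 0.12 + 0.12 = 0.2400
ω₁+ω₂+ω₃+ω₄ = -11.5000  →  vx = (0.08/4)·-11.5000 = -0.2300
−ω₁+ω₂+ω₃−ω₄ = -2.5000  →  vy = (0.08/4)·-2.5000 = -0.0500
−ω₁+ω₂−ω₃+ω₄ = 9.5000  →  ωz = (0.08/0.9600)·9.5000 = 0.7917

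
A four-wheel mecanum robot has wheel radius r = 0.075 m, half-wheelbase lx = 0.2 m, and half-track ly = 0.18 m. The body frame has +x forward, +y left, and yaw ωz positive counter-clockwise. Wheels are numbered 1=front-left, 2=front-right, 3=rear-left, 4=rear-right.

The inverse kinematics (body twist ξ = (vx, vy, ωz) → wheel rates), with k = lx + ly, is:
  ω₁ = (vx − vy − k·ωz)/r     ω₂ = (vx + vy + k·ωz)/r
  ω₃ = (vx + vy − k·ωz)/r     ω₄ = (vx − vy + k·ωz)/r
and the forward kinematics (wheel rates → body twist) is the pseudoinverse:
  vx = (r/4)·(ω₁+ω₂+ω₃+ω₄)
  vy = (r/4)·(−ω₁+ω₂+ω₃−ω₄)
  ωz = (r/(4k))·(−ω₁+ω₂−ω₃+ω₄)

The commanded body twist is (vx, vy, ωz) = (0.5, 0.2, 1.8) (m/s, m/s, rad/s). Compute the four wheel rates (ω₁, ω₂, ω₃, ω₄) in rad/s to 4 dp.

k = lx + ly = 0.2 + 0.18 = 0.3800;  k·ωz = 0.3800·1.8 = 0.6840
ω₁ (FL) = (vx − vy − k·ωz)/r = -0.3840/0.075 = -5.1200
ω₂ (FR) = (vx + vy + k·ωz)/r = 1.3840/0.075 = 18.4533
ω₃ (RL) = (vx + vy − k·ωz)/r = 0.0160/0.075 = 0.2133
ω₄ (RR) = (vx − vy + k·ωz)/r = 0.9840/0.075 = 13.1200

(-5.1200, 18.4533, 0.2133, 13.1200)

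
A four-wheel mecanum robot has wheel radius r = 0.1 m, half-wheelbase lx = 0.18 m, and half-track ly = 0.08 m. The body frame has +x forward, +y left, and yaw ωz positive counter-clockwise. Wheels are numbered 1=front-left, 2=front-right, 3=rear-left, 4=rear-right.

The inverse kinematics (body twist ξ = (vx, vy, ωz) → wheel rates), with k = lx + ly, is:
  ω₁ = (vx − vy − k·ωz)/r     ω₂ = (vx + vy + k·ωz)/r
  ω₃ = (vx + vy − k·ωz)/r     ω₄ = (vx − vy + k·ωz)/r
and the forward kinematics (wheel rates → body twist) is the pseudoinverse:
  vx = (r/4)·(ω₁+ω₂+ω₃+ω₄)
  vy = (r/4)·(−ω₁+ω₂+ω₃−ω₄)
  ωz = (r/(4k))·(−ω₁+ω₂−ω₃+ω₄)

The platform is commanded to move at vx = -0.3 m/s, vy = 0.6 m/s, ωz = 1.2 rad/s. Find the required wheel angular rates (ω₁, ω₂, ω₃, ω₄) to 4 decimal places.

k = lx + ly = 0.18 + 0.08 = 0.2600;  k·ωz = 0.2600·1.2 = 0.3120
ω₁ (FL) = (vx − vy − k·ωz)/r = -1.2120/0.1 = -12.1200
ω₂ (FR) = (vx + vy + k·ωz)/r = 0.6120/0.1 = 6.1200
ω₃ (RL) = (vx + vy − k·ωz)/r = -0.0120/0.1 = -0.1200
ω₄ (RR) = (vx − vy + k·ωz)/r = -0.5880/0.1 = -5.8800

(-12.1200, 6.1200, -0.1200, -5.8800)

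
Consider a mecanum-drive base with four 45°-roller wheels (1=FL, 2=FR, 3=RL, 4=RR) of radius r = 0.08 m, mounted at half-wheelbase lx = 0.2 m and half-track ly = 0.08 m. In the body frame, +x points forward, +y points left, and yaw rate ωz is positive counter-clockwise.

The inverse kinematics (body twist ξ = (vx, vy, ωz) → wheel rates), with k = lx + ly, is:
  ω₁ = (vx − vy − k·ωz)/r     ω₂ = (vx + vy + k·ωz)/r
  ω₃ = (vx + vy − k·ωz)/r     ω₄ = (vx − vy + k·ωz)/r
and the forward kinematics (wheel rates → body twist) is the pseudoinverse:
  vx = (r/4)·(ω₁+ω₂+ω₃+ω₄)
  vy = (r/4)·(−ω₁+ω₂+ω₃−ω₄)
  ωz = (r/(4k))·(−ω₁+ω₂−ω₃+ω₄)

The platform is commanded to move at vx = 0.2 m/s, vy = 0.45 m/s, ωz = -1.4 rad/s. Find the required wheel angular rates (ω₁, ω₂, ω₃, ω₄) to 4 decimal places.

(1.7750, 3.2250, 13.0250, -8.0250)

k = lx + ly = 0.2 + 0.08 = 0.2800;  k·ωz = 0.2800·-1.4 = -0.3920
ω₁ (FL) = (vx − vy − k·ωz)/r = 0.1420/0.08 = 1.7750
ω₂ (FR) = (vx + vy + k·ωz)/r = 0.2580/0.08 = 3.2250
ω₃ (RL) = (vx + vy − k·ωz)/r = 1.0420/0.08 = 13.0250
ω₄ (RR) = (vx − vy + k·ωz)/r = -0.6420/0.08 = -8.0250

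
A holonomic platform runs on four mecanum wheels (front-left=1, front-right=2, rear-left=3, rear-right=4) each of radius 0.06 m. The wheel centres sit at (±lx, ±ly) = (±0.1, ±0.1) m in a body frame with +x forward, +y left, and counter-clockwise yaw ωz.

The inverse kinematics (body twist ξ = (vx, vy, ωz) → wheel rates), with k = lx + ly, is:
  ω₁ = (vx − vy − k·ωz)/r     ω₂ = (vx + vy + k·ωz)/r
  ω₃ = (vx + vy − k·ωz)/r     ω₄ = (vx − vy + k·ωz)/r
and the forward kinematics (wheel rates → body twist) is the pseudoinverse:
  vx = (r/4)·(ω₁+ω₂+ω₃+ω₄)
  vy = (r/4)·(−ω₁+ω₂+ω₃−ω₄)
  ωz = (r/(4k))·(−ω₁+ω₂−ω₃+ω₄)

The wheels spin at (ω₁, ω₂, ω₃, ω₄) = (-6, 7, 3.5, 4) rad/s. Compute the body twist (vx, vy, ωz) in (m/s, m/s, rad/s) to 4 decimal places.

k = lx + ly = 0.1 + 0.1 = 0.2000
ω₁+ω₂+ω₃+ω₄ = 8.5000  →  vx = (0.06/4)·8.5000 = 0.1275
−ω₁+ω₂+ω₃−ω₄ = 12.5000  →  vy = (0.06/4)·12.5000 = 0.1875
−ω₁+ω₂−ω₃+ω₄ = 13.5000  →  ωz = (0.06/0.8000)·13.5000 = 1.0125

(0.1275, 0.1875, 1.0125)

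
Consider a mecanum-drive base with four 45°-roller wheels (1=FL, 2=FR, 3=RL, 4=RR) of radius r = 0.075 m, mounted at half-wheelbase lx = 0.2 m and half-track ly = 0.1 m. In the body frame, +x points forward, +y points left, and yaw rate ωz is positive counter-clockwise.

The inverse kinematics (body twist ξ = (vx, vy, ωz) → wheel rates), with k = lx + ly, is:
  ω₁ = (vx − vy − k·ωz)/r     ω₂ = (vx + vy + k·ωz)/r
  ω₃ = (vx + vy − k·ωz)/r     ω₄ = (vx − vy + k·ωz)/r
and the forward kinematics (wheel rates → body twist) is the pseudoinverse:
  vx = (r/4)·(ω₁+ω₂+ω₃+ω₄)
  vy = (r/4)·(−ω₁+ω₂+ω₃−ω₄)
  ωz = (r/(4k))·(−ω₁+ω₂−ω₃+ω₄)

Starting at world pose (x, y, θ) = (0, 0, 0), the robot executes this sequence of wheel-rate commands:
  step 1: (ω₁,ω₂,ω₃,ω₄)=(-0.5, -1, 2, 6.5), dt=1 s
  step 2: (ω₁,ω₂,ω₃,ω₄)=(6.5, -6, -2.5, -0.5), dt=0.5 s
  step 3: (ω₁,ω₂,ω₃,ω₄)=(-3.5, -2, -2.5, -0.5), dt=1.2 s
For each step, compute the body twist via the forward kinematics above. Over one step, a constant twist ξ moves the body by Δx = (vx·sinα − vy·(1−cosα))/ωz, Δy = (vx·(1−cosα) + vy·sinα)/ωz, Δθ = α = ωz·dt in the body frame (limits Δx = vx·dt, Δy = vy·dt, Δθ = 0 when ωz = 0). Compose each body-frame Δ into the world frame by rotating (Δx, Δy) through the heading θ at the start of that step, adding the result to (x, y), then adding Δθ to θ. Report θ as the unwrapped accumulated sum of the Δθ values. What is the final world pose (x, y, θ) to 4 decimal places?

step 1: ξ=(vx,vy,ωz)=(0.1313, -0.0938, 0.2500), dt=1.0 → body Δ=(0.1415, -0.0765, 0.2500) → world pose (0.1415, -0.0765, 0.2500)
step 2: ξ=(vx,vy,ωz)=(-0.0469, -0.2719, -0.6562), dt=0.5 → body Δ=(-0.0451, -0.1297, -0.3281) → world pose (0.1299, -0.2133, -0.0781)
step 3: ξ=(vx,vy,ωz)=(-0.1594, -0.0094, 0.2187), dt=1.2 → body Δ=(-0.1876, -0.0361, 0.2625) → world pose (-0.0599, -0.2346, 0.1844)

(-0.0599, -0.2346, 0.1844)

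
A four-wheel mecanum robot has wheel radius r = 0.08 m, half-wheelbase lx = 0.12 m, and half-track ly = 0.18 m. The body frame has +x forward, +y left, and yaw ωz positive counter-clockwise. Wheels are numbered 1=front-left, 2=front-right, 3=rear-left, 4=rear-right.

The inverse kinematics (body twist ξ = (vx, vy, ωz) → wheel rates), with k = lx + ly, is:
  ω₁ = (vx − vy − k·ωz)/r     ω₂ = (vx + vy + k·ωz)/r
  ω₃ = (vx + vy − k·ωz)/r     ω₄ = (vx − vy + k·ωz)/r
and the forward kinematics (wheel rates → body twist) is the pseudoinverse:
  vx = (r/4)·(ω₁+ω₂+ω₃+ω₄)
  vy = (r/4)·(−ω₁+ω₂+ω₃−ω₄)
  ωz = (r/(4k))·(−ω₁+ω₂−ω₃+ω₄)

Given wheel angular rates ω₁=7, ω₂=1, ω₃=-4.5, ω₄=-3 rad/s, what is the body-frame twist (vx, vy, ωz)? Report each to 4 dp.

(0.0100, -0.1500, -0.3000)

k = lx + ly = 0.12 + 0.18 = 0.3000
ω₁+ω₂+ω₃+ω₄ = 0.5000  →  vx = (0.08/4)·0.5000 = 0.0100
−ω₁+ω₂+ω₃−ω₄ = -7.5000  →  vy = (0.08/4)·-7.5000 = -0.1500
−ω₁+ω₂−ω₃+ω₄ = -4.5000  →  ωz = (0.08/1.2000)·-4.5000 = -0.3000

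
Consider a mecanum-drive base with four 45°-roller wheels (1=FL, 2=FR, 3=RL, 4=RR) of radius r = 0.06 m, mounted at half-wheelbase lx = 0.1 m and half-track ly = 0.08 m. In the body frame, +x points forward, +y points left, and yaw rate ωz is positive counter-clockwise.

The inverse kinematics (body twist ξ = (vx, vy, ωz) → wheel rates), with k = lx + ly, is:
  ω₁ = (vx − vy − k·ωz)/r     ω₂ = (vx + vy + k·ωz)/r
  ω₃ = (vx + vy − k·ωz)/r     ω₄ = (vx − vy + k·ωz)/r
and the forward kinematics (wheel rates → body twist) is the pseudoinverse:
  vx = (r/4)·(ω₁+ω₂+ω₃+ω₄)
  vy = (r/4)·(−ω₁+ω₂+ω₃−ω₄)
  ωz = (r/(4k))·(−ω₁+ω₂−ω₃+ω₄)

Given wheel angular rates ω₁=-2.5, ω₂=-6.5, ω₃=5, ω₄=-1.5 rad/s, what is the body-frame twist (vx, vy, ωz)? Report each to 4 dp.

(-0.0825, 0.0375, -0.8750)

k = lx + ly = 0.1 + 0.08 = 0.1800
ω₁+ω₂+ω₃+ω₄ = -5.5000  →  vx = (0.06/4)·-5.5000 = -0.0825
−ω₁+ω₂+ω₃−ω₄ = 2.5000  →  vy = (0.06/4)·2.5000 = 0.0375
−ω₁+ω₂−ω₃+ω₄ = -10.5000  →  ωz = (0.06/0.7200)·-10.5000 = -0.8750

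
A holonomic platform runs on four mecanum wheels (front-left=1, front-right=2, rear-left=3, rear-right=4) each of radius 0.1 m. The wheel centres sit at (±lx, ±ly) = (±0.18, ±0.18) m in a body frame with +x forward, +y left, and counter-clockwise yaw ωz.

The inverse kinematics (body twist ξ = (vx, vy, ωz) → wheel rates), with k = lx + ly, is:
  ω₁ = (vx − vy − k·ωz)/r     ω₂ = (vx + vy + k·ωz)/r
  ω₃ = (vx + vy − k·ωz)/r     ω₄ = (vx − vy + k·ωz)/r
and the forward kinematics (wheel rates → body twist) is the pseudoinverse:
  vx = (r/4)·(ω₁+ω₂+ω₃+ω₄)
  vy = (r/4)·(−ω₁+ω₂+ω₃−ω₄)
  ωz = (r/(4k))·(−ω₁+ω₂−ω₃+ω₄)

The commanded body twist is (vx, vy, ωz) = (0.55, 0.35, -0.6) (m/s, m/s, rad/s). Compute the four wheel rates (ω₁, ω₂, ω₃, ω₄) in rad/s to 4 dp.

k = lx + ly = 0.18 + 0.18 = 0.3600;  k·ωz = 0.3600·-0.6 = -0.2160
ω₁ (FL) = (vx − vy − k·ωz)/r = 0.4160/0.1 = 4.1600
ω₂ (FR) = (vx + vy + k·ωz)/r = 0.6840/0.1 = 6.8400
ω₃ (RL) = (vx + vy − k·ωz)/r = 1.1160/0.1 = 11.1600
ω₄ (RR) = (vx − vy + k·ωz)/r = -0.0160/0.1 = -0.1600

(4.1600, 6.8400, 11.1600, -0.1600)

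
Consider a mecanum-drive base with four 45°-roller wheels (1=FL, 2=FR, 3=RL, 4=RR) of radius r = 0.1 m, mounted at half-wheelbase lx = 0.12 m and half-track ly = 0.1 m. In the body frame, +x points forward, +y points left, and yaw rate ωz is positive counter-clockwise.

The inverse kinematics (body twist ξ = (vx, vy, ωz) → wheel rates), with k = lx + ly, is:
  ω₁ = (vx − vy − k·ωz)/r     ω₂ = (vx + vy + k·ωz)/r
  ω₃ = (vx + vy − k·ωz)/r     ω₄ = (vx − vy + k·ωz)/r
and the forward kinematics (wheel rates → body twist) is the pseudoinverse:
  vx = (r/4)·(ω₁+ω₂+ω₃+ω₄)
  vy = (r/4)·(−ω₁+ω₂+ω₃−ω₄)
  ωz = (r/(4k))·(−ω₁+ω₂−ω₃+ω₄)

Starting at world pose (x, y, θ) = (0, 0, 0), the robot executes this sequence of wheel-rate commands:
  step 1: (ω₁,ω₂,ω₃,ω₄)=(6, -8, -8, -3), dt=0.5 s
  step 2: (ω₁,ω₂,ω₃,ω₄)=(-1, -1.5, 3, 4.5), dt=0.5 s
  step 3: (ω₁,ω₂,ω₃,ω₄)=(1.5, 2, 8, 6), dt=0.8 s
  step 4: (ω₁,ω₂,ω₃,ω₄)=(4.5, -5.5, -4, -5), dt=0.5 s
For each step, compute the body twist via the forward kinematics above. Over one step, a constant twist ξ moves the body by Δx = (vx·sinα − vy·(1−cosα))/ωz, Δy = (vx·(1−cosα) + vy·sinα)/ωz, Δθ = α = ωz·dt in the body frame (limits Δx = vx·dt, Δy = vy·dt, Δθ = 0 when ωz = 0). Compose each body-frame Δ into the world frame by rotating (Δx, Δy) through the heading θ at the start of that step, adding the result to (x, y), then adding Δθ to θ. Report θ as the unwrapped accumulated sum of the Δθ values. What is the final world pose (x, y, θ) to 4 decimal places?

step 1: ξ=(vx,vy,ωz)=(-0.3250, -0.4750, -1.0227), dt=0.5 → body Δ=(-0.2149, -0.1866, -0.5114) → world pose (-0.2149, -0.1866, -0.5114)
step 2: ξ=(vx,vy,ωz)=(0.1250, -0.0500, 0.1136), dt=0.5 → body Δ=(0.0632, -0.0232, 0.0568) → world pose (-0.1712, -0.2378, -0.4545)
step 3: ξ=(vx,vy,ωz)=(0.4375, 0.0625, -0.1705), dt=0.8 → body Δ=(0.3523, 0.0260, -0.1364) → world pose (0.1568, -0.3691, -0.5909)
step 4: ξ=(vx,vy,ωz)=(-0.2500, -0.2250, -1.2500), dt=0.5 → body Δ=(-0.1510, -0.0675, -0.6250) → world pose (-0.0063, -0.3410, -1.2159)

(-0.0063, -0.3410, -1.2159)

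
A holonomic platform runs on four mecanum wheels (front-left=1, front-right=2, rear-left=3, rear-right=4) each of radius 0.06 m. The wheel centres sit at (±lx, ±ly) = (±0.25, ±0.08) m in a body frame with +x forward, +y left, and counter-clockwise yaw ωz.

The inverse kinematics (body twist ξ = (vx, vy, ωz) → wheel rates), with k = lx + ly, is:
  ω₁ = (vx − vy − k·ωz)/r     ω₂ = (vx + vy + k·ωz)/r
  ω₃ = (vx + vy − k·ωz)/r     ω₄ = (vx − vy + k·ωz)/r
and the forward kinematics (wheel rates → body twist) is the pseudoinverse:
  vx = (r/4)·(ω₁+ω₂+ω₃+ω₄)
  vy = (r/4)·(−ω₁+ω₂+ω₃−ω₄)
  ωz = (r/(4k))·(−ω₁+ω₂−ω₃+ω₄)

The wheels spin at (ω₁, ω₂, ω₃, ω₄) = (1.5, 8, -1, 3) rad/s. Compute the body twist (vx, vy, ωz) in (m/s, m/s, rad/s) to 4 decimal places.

(0.1725, 0.0375, 0.4773)

k = lx + ly = 0.25 + 0.08 = 0.3300
ω₁+ω₂+ω₃+ω₄ = 11.5000  →  vx = (0.06/4)·11.5000 = 0.1725
−ω₁+ω₂+ω₃−ω₄ = 2.5000  →  vy = (0.06/4)·2.5000 = 0.0375
−ω₁+ω₂−ω₃+ω₄ = 10.5000  →  ωz = (0.06/1.3200)·10.5000 = 0.4773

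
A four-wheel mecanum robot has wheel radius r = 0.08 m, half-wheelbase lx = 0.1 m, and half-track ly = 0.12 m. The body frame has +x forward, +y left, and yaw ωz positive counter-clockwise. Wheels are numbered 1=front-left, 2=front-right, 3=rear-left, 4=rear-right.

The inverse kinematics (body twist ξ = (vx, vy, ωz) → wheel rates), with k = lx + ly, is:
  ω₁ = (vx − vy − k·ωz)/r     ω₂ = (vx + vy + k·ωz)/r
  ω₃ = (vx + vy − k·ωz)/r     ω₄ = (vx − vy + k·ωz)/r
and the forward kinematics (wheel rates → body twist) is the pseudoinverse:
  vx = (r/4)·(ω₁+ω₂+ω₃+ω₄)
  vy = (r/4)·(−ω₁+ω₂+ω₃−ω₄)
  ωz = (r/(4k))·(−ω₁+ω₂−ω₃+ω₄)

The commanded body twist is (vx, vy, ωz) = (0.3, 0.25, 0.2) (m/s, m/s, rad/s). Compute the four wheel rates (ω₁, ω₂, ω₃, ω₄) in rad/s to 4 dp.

(0.0750, 7.4250, 6.3250, 1.1750)

k = lx + ly = 0.1 + 0.12 = 0.2200;  k·ωz = 0.2200·0.2 = 0.0440
ω₁ (FL) = (vx − vy − k·ωz)/r = 0.0060/0.08 = 0.0750
ω₂ (FR) = (vx + vy + k·ωz)/r = 0.5940/0.08 = 7.4250
ω₃ (RL) = (vx + vy − k·ωz)/r = 0.5060/0.08 = 6.3250
ω₄ (RR) = (vx − vy + k·ωz)/r = 0.0940/0.08 = 1.1750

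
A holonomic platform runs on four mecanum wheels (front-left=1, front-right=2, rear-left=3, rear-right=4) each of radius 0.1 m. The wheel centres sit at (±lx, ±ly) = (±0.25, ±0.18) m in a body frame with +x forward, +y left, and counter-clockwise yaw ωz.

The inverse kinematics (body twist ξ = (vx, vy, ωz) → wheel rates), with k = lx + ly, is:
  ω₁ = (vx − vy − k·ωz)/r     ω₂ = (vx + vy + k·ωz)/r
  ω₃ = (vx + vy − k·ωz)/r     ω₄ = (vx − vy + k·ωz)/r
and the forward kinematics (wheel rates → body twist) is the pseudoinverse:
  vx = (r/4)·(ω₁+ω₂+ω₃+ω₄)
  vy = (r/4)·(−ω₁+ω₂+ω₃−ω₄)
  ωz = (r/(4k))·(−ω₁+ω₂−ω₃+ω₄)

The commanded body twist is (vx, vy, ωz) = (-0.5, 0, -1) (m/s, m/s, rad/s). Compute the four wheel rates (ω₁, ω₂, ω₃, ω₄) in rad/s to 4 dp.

k = lx + ly = 0.25 + 0.18 = 0.4300;  k·ωz = 0.4300·-1 = -0.4300
ω₁ (FL) = (vx − vy − k·ωz)/r = -0.0700/0.1 = -0.7000
ω₂ (FR) = (vx + vy + k·ωz)/r = -0.9300/0.1 = -9.3000
ω₃ (RL) = (vx + vy − k·ωz)/r = -0.0700/0.1 = -0.7000
ω₄ (RR) = (vx − vy + k·ωz)/r = -0.9300/0.1 = -9.3000

(-0.7000, -9.3000, -0.7000, -9.3000)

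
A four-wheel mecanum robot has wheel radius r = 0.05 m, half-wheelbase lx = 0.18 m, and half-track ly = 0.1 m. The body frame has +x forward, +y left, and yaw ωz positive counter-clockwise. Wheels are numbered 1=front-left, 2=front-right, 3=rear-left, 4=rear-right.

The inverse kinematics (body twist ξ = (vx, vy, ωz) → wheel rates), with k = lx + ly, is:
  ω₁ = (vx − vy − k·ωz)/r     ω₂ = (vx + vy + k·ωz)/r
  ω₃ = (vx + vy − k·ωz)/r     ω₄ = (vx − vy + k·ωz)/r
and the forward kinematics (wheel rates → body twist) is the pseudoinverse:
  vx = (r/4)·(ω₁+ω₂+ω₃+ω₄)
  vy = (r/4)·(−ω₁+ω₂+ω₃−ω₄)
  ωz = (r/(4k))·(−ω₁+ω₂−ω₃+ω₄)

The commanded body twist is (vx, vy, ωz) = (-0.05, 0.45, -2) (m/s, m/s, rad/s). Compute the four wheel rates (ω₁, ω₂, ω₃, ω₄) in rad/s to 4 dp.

k = lx + ly = 0.18 + 0.1 = 0.2800;  k·ωz = 0.2800·-2 = -0.5600
ω₁ (FL) = (vx − vy − k·ωz)/r = 0.0600/0.05 = 1.2000
ω₂ (FR) = (vx + vy + k·ωz)/r = -0.1600/0.05 = -3.2000
ω₃ (RL) = (vx + vy − k·ωz)/r = 0.9600/0.05 = 19.2000
ω₄ (RR) = (vx − vy + k·ωz)/r = -1.0600/0.05 = -21.2000

(1.2000, -3.2000, 19.2000, -21.2000)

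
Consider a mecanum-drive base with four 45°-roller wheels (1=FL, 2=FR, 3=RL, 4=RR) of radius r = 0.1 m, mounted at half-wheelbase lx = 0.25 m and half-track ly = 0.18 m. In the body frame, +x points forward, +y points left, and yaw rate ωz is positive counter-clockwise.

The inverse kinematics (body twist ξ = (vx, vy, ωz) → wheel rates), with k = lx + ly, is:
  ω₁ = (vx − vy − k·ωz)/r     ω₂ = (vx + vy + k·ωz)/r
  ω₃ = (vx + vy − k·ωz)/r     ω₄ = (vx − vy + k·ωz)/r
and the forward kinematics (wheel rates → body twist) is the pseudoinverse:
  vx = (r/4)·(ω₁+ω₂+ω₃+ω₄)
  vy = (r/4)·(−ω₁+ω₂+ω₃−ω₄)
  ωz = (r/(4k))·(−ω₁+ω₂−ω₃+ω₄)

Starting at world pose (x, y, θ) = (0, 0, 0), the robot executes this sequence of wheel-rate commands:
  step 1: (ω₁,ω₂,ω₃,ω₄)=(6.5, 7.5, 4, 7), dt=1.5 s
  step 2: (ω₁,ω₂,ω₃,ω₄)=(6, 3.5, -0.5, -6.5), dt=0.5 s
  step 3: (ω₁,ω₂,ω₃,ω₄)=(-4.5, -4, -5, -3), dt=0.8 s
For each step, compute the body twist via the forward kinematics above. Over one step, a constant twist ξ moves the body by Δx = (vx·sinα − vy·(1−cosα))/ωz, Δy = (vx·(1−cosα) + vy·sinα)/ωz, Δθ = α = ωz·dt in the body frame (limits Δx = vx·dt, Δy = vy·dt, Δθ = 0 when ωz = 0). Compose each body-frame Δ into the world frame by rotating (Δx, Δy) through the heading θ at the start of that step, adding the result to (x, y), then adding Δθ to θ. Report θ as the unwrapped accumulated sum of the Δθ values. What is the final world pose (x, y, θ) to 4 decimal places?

step 1: ξ=(vx,vy,ωz)=(0.6250, -0.0500, 0.2326), dt=1.5 → body Δ=(0.9316, 0.0884, 0.3488) → world pose (0.9316, 0.0884, 0.3488)
step 2: ξ=(vx,vy,ωz)=(0.0625, 0.0875, -0.4942), dt=0.5 → body Δ=(0.0363, 0.0395, -0.2471) → world pose (0.9522, 0.1379, 0.1017)
step 3: ξ=(vx,vy,ωz)=(-0.4125, -0.0375, 0.1453), dt=0.8 → body Δ=(-0.3275, -0.0491, 0.1163) → world pose (0.6314, 0.0558, 0.2180)

(0.6314, 0.0558, 0.2180)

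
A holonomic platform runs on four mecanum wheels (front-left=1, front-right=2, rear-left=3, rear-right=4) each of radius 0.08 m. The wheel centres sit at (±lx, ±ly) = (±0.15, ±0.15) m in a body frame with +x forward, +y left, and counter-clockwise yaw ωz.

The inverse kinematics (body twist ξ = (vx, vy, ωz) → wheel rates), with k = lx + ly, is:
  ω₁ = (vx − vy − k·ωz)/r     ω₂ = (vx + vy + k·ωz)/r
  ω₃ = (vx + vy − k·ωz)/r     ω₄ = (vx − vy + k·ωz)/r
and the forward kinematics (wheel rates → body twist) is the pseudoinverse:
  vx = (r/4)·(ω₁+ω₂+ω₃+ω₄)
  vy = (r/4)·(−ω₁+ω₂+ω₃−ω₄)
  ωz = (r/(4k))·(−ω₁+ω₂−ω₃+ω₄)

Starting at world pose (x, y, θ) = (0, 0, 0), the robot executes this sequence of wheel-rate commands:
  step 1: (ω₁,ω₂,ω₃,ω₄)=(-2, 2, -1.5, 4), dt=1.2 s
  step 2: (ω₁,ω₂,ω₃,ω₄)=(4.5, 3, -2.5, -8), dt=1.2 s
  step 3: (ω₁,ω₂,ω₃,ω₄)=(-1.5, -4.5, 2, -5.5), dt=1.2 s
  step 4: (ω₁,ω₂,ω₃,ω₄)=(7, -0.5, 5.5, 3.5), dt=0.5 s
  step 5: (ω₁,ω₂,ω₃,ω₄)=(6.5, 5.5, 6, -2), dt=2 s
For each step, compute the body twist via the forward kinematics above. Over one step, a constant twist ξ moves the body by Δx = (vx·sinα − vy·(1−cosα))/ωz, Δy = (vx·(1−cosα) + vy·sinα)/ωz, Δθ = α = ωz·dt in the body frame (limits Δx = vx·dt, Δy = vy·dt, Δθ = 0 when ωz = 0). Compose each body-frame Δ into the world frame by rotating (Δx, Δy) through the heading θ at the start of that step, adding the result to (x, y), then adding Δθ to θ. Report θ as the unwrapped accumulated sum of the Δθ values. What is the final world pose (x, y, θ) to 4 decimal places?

step 1: ξ=(vx,vy,ωz)=(0.0500, -0.0300, 0.6333), dt=1.2 → body Δ=(0.0674, -0.0109, 0.7600) → world pose (0.0674, -0.0109, 0.7600)
step 2: ξ=(vx,vy,ωz)=(-0.0600, 0.0800, -0.4667), dt=1.2 → body Δ=(-0.0421, 0.1107, -0.5600) → world pose (-0.0394, 0.0403, 0.2000)
step 3: ξ=(vx,vy,ωz)=(-0.1900, 0.0900, -0.7000), dt=1.2 → body Δ=(-0.1594, 0.1860, -0.8400) → world pose (-0.2325, 0.1910, -0.6400)
step 4: ξ=(vx,vy,ωz)=(0.3100, -0.1100, -0.6333), dt=0.5 → body Δ=(0.1438, -0.0784, -0.3167) → world pose (-0.1640, 0.0422, -0.9567)
step 5: ξ=(vx,vy,ωz)=(0.3200, 0.1400, -0.6000), dt=2.0 → body Δ=(0.6459, -0.1226, -1.2000) → world pose (0.1080, -0.5563, -2.1567)

(0.1080, -0.5563, -2.1567)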